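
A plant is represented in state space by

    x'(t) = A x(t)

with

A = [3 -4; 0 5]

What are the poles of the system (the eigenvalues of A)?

det(sI - A) = s^2 - (tr A)s + det A, with tr A = 3 + 5 = 8 and det A = 3·5 - (-4)·0 = 15 - 0 = 15.
So p(s) = det(sI - A) = s^2 - 8s + 15.
Factor s^2 - 8s + 15: two numbers with sum 8 and product 15 are 5 and 3, so s^2 - 8s + 15 = (s - 5)(s - 3).
Hence p(s) = (s - 5) (s - 3), with roots 3, 5.
At least one eigenvalue has non-negative real part, so the system is not asymptotically stable.

3, 5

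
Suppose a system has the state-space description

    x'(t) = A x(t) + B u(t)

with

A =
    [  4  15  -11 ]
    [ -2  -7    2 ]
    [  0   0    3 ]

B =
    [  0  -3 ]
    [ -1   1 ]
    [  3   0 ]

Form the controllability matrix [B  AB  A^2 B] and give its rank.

AB = [[-48, 3], [13, -1], [9, 0]]
A^2B = [[-96, -3], [23, 1], [27, 0]]
Controllability matrix C = [B  AB  A^2B] = [[0, -3, -48, 3, -96, -3], [-1, 1, 13, -1, 23, 1], [3, 0, 9, 0, 27, 0]]
The rows r1, r2, r3 of C are linearly dependent: r1 + 3·r2 + r3 = 0 (check each entry), so rank(C) ≤ 2.
The 2×2 minor from rows 1, 2, columns 1, 2 is 0·1 - (-3)·(-1) = 0 - 3 = -3 ≠ 0, so rank(C) = 2.
rank(C) = 2 < n = 3, so the pair (A, B) is not completely controllable.

2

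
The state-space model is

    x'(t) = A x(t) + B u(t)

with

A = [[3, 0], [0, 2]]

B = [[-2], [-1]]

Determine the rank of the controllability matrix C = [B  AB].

AB = [[-6], [-2]]
Controllability matrix C = [B  AB] = [[-2, -6], [-1, -2]]
det(C) = (-2)·(-2) - (-6)·(-1) = 4 - 6 = -2 ≠ 0, so rank(C) = 2.
rank(C) = 2 = n, so the pair (A, B) is completely controllable.

2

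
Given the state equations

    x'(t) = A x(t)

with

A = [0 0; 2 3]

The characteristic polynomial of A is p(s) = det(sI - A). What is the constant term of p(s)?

For a 2×2 matrix, det(sI - A) = s^2 - (tr A)s + det A.
tr A = 3, det A = 0.
So p(s) = s^2 - 3s.
The constant term is 0.

0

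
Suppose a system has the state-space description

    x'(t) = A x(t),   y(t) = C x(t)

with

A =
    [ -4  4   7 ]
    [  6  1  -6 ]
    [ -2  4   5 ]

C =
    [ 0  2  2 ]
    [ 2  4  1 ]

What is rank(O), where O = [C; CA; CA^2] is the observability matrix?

2

CA = [[8, 10, -2], [14, 16, -5]]
CA^2 = [[32, 34, -14], [50, 52, -23]]
Observability matrix O = [C; CA; CA^2] = [[0, 2, 2], [2, 4, 1], [8, 10, -2], [14, 16, -5], [32, 34, -14], [50, 52, -23]]
The columns c1, c2, c3 of O are linearly dependent: 3·c1 - 2·c2 + 2·c3 = 0 (check each entry), so rank(O) ≤ 2.
The 2×2 minor from rows 1, 2, columns 1, 2 is 0·4 - 2·2 = 0 - 4 = -4 ≠ 0, so rank(O) = 2.
rank(O) = 2 < n = 3, so the pair (A, C) is not completely observable.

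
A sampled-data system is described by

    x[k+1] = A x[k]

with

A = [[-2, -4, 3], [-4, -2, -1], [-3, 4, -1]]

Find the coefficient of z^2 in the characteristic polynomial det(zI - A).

5

Expand det(zI - A) for the 3×3 matrix.
p(z) = z^3 + 5z^2 + 5z + 74.
(Check: constant term = det(-A) = (-1)^3 det A = 74; coefficient of z^2 = -tr A = 5.)
The coefficient of z^2 is 5.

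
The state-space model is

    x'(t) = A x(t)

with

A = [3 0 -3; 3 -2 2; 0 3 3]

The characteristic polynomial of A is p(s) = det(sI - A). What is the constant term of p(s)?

Expand det(sI - A) for the 3×3 matrix.
p(s) = s^3 - 4s^2 - 9s + 63.
(Check: constant term = det(-A) = (-1)^3 det A = 63; coefficient of s^2 = -tr A = -4.)
The constant term is 63.

63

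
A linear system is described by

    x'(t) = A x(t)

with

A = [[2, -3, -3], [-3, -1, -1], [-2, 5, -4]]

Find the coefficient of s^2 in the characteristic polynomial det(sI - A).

3

Expand det(sI - A) for the 3×3 matrix.
p(s) = s^3 + 3s^2 - 16s - 99.
(Check: constant term = det(-A) = (-1)^3 det A = -99; coefficient of s^2 = -tr A = 3.)
The coefficient of s^2 is 3.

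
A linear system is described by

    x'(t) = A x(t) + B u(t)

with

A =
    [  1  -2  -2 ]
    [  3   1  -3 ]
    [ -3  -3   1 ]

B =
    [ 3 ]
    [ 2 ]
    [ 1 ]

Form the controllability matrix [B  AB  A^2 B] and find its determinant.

AB = [[-3], [8], [-14]]
A^2B = [[9], [41], [-29]]
Controllability matrix C = [B  AB  A^2B] = [[3, -3, 9], [2, 8, 41], [1, -14, -29]]
Expanding along the first row, det(C) = 3·(8·(-29) - 41·(-14)) - (-3)·(2·(-29) - 41·1) + 9·(2·(-14) - 8·1) = 3·342 - (-3)·(-99) + 9·(-36) = 405
Since det(C) ≠ 0, rank(C) = 3 and the system is completely controllable.

405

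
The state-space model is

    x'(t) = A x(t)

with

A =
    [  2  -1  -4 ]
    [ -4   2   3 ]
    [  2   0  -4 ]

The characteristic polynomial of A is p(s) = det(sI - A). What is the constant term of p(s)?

-10

Expand det(sI - A) for the 3×3 matrix.
p(s) = s^3 - 8s - 10.
(Check: constant term = det(-A) = (-1)^3 det A = -10; coefficient of s^2 = -tr A = 0.)
The constant term is -10.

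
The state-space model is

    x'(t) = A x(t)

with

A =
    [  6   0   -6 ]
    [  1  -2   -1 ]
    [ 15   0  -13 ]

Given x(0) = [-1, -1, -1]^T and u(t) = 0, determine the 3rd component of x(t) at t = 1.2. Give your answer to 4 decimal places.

det(sI - A) = s^3 - (tr A)s^2 + (M11 + M22 + M33)s - det A, where Mii is the 2×2 principal minor of A obtained by deleting row i and column i.
tr A = 6 + (-2) + (-13) = -9; M11 = (-2)·(-13) - (-1)·0 = 26 - 0 = 26; M22 = 6·(-13) - (-6)·15 = -78 - (-90) = 12; M33 = 6·(-2) - 0·1 = -12 - 0 = -12; sum of minors = 26.
det A = 6·((-2)·(-13) - (-1)·0) - 0·(1·(-13) - (-1)·15) + (-6)·(1·0 - (-2)·15) = 6·26 - 0·2 + (-6)·30 = -24.
So p(s) = det(sI - A) = s^3 + 9s^2 + 26s + 24.
Rational-root test: any integer root divides 24. Testing small divisors, s = -2 works: p(-2) = -8 + 36 + (-52) + 24 = 0, so (s + 2) is a factor.
Dividing, p(s) = (s + 2)(s^2 + 7s + 12).
Factor s^2 + 7s + 12: two numbers with sum -7 and product 12 are -3 and -4, so s^2 + 7s + 12 = (s + 3)(s + 4).
Hence p(s) = (s + 2) (s + 3) (s + 4), with roots -4, -3, -2.
The eigenvalues -4, -3, -2 are distinct and real, so A is diagonalisable and x(t) = e^{At} x(0) = V diag(e^{λ_i t}) V^{-1} x(0), where the columns of V are the eigenvectors.
λ = -4: A - (-4)I = [[10, 0, -6], [1, 2, -1], [15, 0, -9]]. v must be orthogonal to every row; (row 1) × (row 2) = [12, 4, 20], so take v_1 = [-3, -1, -5]^T.
λ = -3: A - (-3)I = [[9, 0, -6], [1, 1, -1], [15, 0, -10]]. v must be orthogonal to every row; (row 1) × (row 2) = [6, 3, 9], so take v_2 = [2, 1, 3]^T.
λ = -2: A - (-2)I = [[8, 0, -6], [1, 0, -1], [15, 0, -11]]. v must be orthogonal to every row; (row 1) × (row 2) = [0, 2, 0], so take v_3 = [0, 1, 0]^T.
V = [v_1 v_2 v_3] = [[-3, 2, 0], [-1, 1, 1], [-5, 3, 0]] has det V = -1, so V^{-1} = adj(V)/det V = [[3, 0, -2], [5, 0, -3], [-2, 1, 1]].
Modal coordinates z(0) = V^{-1} x(0): 3·(-1) + 0·(-1) + (-2)·(-1) = -1; 5·(-1) + 0·(-1) + (-3)·(-1) = -2; (-2)·(-1) + 1·(-1) + 1·(-1) = 0; so z(0) = [-1, -2, 0]^T.
x_3(t) = Σ_i (v_i)_3 · z_i(0) · e^{λ_i t} (row 3 of V times the modal terms).
x_3(1.2) = (-5)·(-1)·e^{-4·1.2} + 3·(-2)·e^{-3·1.2} + 0·0·e^{-2·1.2} = 5·0.008230 + (-6)·0.027324 + 0·0.090718 = -0.1228.

-0.1228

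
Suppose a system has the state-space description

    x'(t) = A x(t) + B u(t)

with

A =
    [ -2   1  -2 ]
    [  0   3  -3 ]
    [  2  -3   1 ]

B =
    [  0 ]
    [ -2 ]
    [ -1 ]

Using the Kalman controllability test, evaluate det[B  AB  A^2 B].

AB = [[0], [-3], [5]]
A^2B = [[-13], [-24], [14]]
Controllability matrix C = [B  AB  A^2B] = [[0, 0, -13], [-2, -3, -24], [-1, 5, 14]]
Expanding along the first row, det(C) = 0·((-3)·14 - (-24)·5) - 0·((-2)·14 - (-24)·(-1)) + (-13)·((-2)·5 - (-3)·(-1)) = 0·78 - 0·(-52) + (-13)·(-13) = 169
Since det(C) ≠ 0, rank(C) = 3 and the system is completely controllable.

169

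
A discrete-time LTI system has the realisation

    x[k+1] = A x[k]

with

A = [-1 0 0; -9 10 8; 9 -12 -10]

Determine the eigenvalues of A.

det(zI - A) = z^3 - (tr A)z^2 + (M11 + M22 + M33)z - det A, where Mii is the 2×2 principal minor of A obtained by deleting row i and column i.
tr A = (-1) + 10 + (-10) = -1; M11 = 10·(-10) - 8·(-12) = -100 - (-96) = -4; M22 = (-1)·(-10) - 0·9 = 10 - 0 = 10; M33 = (-1)·10 - 0·(-9) = -10 - 0 = -10; sum of minors = -4.
det A = (-1)·(10·(-10) - 8·(-12)) - 0·((-9)·(-10) - 8·9) + 0·((-9)·(-12) - 10·9) = (-1)·(-4) - 0·18 + 0·18 = 4.
So p(z) = det(zI - A) = z^3 + z^2 - 4z - 4.
Rational-root test: any integer root divides -4. Testing small divisors, z = -1 works: p(-1) = -1 + 1 + 4 + (-4) = 0, so (z + 1) is a factor.
Dividing, p(z) = (z + 1)(z^2 - 4).
Factor z^2 - 4: two numbers with sum 0 and product -4 are 2 and -2, so z^2 - 4 = (z - 2)(z + 2).
Hence p(z) = (z - 2) (z + 1) (z + 2), with roots -2, -1, 2.

-2, -1, 2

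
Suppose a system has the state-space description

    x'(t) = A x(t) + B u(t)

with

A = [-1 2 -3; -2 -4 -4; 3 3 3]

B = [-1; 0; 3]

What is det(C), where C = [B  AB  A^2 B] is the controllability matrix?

AB = [[-8], [-10], [6]]
A^2B = [[-30], [32], [-36]]
Controllability matrix C = [B  AB  A^2B] = [[-1, -8, -30], [0, -10, 32], [3, 6, -36]]
Expanding along the first row, det(C) = (-1)·((-10)·(-36) - 32·6) - (-8)·(0·(-36) - 32·3) + (-30)·(0·6 - (-10)·3) = (-1)·168 - (-8)·(-96) + (-30)·30 = -1836
Since det(C) ≠ 0, rank(C) = 3 and the system is completely controllable.

-1836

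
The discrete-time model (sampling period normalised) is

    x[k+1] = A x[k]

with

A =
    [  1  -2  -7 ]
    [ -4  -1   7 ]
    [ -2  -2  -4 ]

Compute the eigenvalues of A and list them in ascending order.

-4, -3, 3

det(zI - A) = z^3 - (tr A)z^2 + (M11 + M22 + M33)z - det A, where Mii is the 2×2 principal minor of A obtained by deleting row i and column i.
tr A = 1 + (-1) + (-4) = -4; M11 = (-1)·(-4) - 7·(-2) = 4 - (-14) = 18; M22 = 1·(-4) - (-7)·(-2) = -4 - 14 = -18; M33 = 1·(-1) - (-2)·(-4) = -1 - 8 = -9; sum of minors = -9.
det A = 1·((-1)·(-4) - 7·(-2)) - (-2)·((-4)·(-4) - 7·(-2)) + (-7)·((-4)·(-2) - (-1)·(-2)) = 1·18 - (-2)·30 + (-7)·6 = 36.
So p(z) = det(zI - A) = z^3 + 4z^2 - 9z - 36.
Rational-root test: any integer root divides -36. Testing small divisors, z = -3 works: p(-3) = -27 + 36 + 27 + (-36) = 0, so (z + 3) is a factor.
Dividing, p(z) = (z + 3)(z^2 + z - 12).
Factor z^2 + z - 12: two numbers with sum -1 and product -12 are 3 and -4, so z^2 + z - 12 = (z - 3)(z + 4).
Hence p(z) = (z - 3) (z + 3) (z + 4), with roots -4, -3, 3.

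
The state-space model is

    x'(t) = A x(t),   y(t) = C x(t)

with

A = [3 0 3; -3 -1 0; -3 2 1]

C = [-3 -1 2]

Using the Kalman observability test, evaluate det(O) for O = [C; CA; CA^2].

CA = [[-12, 5, -7]]
CA^2 = [[-30, -19, -43]]
Observability matrix O = [C; CA; CA^2] = [[-3, -1, 2], [-12, 5, -7], [-30, -19, -43]]
Expanding along the first row, det(O) = (-3)·(5·(-43) - (-7)·(-19)) - (-1)·((-12)·(-43) - (-7)·(-30)) + 2·((-12)·(-19) - 5·(-30)) = (-3)·(-348) - (-1)·306 + 2·378 = 2106
Since det(O) ≠ 0, rank(O) = 3 and the system is completely observable.

2106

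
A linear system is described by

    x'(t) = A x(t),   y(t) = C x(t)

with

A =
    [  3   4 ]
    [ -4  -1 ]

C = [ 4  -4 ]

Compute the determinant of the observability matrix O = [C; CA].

CA = [[28, 20]]
Observability matrix O = [C; CA] = [[4, -4], [28, 20]]
det(O) = 4·20 - (-4)·28 = 80 - (-112) = 192
Since det(O) ≠ 0, rank(O) = 2 and the system is completely observable.

192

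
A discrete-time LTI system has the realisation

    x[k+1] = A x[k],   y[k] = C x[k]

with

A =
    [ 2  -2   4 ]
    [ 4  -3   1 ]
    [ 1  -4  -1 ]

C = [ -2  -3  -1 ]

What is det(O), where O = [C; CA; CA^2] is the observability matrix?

4544

CA = [[-17, 17, -10]]
CA^2 = [[24, 23, -41]]
Observability matrix O = [C; CA; CA^2] = [[-2, -3, -1], [-17, 17, -10], [24, 23, -41]]
Expanding along the first row, det(O) = (-2)·(17·(-41) - (-10)·23) - (-3)·((-17)·(-41) - (-10)·24) + (-1)·((-17)·23 - 17·24) = (-2)·(-467) - (-3)·937 + (-1)·(-799) = 4544
Since det(O) ≠ 0, rank(O) = 3 and the system is completely observable.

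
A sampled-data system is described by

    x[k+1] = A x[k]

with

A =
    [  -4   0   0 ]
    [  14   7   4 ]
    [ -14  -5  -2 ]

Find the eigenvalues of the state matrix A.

det(zI - A) = z^3 - (tr A)z^2 + (M11 + M22 + M33)z - det A, where Mii is the 2×2 principal minor of A obtained by deleting row i and column i.
tr A = (-4) + 7 + (-2) = 1; M11 = 7·(-2) - 4·(-5) = -14 - (-20) = 6; M22 = (-4)·(-2) - 0·(-14) = 8 - 0 = 8; M33 = (-4)·7 - 0·14 = -28 - 0 = -28; sum of minors = -14.
det A = (-4)·(7·(-2) - 4·(-5)) - 0·(14·(-2) - 4·(-14)) + 0·(14·(-5) - 7·(-14)) = (-4)·6 - 0·28 + 0·28 = -24.
So p(z) = det(zI - A) = z^3 - z^2 - 14z + 24.
Rational-root test: any integer root divides 24. Testing small divisors, z = 2 works: p(2) = 8 + (-4) + (-28) + 24 = 0, so (z - 2) is a factor.
Dividing, p(z) = (z - 2)(z^2 + z - 12).
Factor z^2 + z - 12: two numbers with sum -1 and product -12 are 3 and -4, so z^2 + z - 12 = (z - 3)(z + 4).
Hence p(z) = (z - 3) (z - 2) (z + 4), with roots -4, 2, 3.

-4, 2, 3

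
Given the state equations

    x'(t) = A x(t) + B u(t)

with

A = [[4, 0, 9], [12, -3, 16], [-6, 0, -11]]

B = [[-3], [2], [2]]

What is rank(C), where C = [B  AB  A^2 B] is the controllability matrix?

2

AB = [[6], [-10], [-4]]
A^2B = [[-12], [38], [8]]
Controllability matrix C = [B  AB  A^2B] = [[-3, 6, -12], [2, -10, 38], [2, -4, 8]]
The rows r1, r2, r3 of C are linearly dependent: 2·r1 + 3·r3 = 0 (check each entry), so rank(C) ≤ 2.
The 2×2 minor from rows 1, 2, columns 1, 2 is (-3)·(-10) - 6·2 = 30 - 12 = 18 ≠ 0, so rank(C) = 2.
rank(C) = 2 < n = 3, so the pair (A, B) is not completely controllable.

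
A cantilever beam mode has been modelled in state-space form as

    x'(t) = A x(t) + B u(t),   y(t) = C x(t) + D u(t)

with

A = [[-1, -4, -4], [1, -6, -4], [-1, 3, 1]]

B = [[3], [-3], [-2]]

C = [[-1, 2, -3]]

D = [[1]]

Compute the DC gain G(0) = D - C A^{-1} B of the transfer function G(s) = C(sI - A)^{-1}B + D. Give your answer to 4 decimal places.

G(0) = C(-A)^{-1}B + D = -C A^{-1} B + D.
det A = -6, so A^{-1} = (1/-6)·adj(A) = [[-1, 4/3, 4/3], [-1/2, 5/6, 4/3], [1/2, -7/6, -5/3]]
A^{-1} B = [-29/3, -20/3, 25/3]^T
C A^{-1} B = -86/3
G(0) = D - C A^{-1} B = 1 - (-86/3) = 89/3 ≈ 29.6667

29.6667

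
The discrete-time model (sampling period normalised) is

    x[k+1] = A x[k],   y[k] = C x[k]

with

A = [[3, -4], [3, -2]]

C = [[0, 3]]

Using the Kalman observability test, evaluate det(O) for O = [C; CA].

-27

CA = [[9, -6]]
Observability matrix O = [C; CA] = [[0, 3], [9, -6]]
det(O) = 0·(-6) - 3·9 = 0 - 27 = -27
Since det(O) ≠ 0, rank(O) = 2 and the system is completely observable.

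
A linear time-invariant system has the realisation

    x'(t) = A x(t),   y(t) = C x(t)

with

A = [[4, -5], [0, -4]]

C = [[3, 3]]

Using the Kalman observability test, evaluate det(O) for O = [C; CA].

-117

CA = [[12, -27]]
Observability matrix O = [C; CA] = [[3, 3], [12, -27]]
det(O) = 3·(-27) - 3·12 = -81 - 36 = -117
Since det(O) ≠ 0, rank(O) = 2 and the system is completely observable.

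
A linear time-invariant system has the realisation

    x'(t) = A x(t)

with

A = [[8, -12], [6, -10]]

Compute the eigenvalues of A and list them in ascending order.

-4, 2

det(sI - A) = s^2 - (tr A)s + det A, with tr A = 8 + (-10) = -2 and det A = 8·(-10) - (-12)·6 = -80 - (-72) = -8.
So p(s) = det(sI - A) = s^2 + 2s - 8.
Factor s^2 + 2s - 8: two numbers with sum -2 and product -8 are 2 and -4, so s^2 + 2s - 8 = (s - 2)(s + 4).
Hence p(s) = (s - 2) (s + 4), with roots -4, 2.
At least one eigenvalue has non-negative real part, so the system is not asymptotically stable.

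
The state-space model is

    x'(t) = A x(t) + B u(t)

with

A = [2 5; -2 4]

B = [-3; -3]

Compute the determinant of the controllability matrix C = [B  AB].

-45

AB = [[-21], [-6]]
Controllability matrix C = [B  AB] = [[-3, -21], [-3, -6]]
det(C) = (-3)·(-6) - (-21)·(-3) = 18 - 63 = -45
Since det(C) ≠ 0, rank(C) = 2 and the system is completely controllable.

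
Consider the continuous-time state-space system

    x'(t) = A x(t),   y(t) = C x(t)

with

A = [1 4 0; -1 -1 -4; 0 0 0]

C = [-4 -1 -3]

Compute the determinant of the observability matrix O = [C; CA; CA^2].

CA = [[-3, -15, 4]]
CA^2 = [[12, 3, 60]]
Observability matrix O = [C; CA; CA^2] = [[-4, -1, -3], [-3, -15, 4], [12, 3, 60]]
Expanding along the first row, det(O) = (-4)·((-15)·60 - 4·3) - (-1)·((-3)·60 - 4·12) + (-3)·((-3)·3 - (-15)·12) = (-4)·(-912) - (-1)·(-228) + (-3)·171 = 2907
Since det(O) ≠ 0, rank(O) = 3 and the system is completely observable.

2907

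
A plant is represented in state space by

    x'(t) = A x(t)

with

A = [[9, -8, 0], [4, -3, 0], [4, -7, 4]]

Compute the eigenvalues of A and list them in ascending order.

det(sI - A) = s^3 - (tr A)s^2 + (M11 + M22 + M33)s - det A, where Mii is the 2×2 principal minor of A obtained by deleting row i and column i.
tr A = 9 + (-3) + 4 = 10; M11 = (-3)·4 - 0·(-7) = -12 - 0 = -12; M22 = 9·4 - 0·4 = 36 - 0 = 36; M33 = 9·(-3) - (-8)·4 = -27 - (-32) = 5; sum of minors = 29.
det A = 9·((-3)·4 - 0·(-7)) - (-8)·(4·4 - 0·4) + 0·(4·(-7) - (-3)·4) = 9·(-12) - (-8)·16 + 0·(-16) = 20.
So p(s) = det(sI - A) = s^3 - 10s^2 + 29s - 20.
Rational-root test: any integer root divides -20. Testing small divisors, s = 1 works: p(1) = 1 + (-10) + 29 + (-20) = 0, so (s - 1) is a factor.
Dividing, p(s) = (s - 1)(s^2 - 9s + 20).
Factor s^2 - 9s + 20: two numbers with sum 9 and product 20 are 5 and 4, so s^2 - 9s + 20 = (s - 5)(s - 4).
Hence p(s) = (s - 5) (s - 4) (s - 1), with roots 1, 4, 5.
At least one eigenvalue has non-negative real part, so the system is not asymptotically stable.

1, 4, 5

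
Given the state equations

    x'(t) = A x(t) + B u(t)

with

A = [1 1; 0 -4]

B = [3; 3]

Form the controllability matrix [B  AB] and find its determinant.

AB = [[6], [-12]]
Controllability matrix C = [B  AB] = [[3, 6], [3, -12]]
det(C) = 3·(-12) - 6·3 = -36 - 18 = -54
Since det(C) ≠ 0, rank(C) = 2 and the system is completely controllable.

-54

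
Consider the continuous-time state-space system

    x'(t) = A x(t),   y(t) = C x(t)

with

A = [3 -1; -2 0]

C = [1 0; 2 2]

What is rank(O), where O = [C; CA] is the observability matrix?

CA = [[3, -1], [2, -2]]
Observability matrix O = [C; CA] = [[1, 0], [2, 2], [3, -1], [2, -2]]
Take the 2×2 submatrix of O formed by rows 1, 2: [[1, 0], [2, 2]]. Its determinant is 1·2 - 0·2 = 2 - 0 = 2 ≠ 0.
So rank(O) ≥ 2; since O has 2 columns, rank(O) = 2.
rank(O) = 2 = n, so the pair (A, C) is completely observable.

2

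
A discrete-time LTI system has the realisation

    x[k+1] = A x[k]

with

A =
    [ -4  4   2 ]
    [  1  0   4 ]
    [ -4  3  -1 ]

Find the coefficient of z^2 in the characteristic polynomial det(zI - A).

5

Expand det(zI - A) for the 3×3 matrix.
p(z) = z^3 + 5z^2 - 4z + 6.
(Check: constant term = det(-A) = (-1)^3 det A = 6; coefficient of z^2 = -tr A = 5.)
The coefficient of z^2 is 5.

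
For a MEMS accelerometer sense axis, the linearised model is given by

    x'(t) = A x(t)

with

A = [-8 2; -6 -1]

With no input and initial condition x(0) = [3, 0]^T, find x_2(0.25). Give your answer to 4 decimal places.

det(sI - A) = s^2 - (tr A)s + det A, with tr A = (-8) + (-1) = -9 and det A = (-8)·(-1) - 2·(-6) = 8 - (-12) = 20.
So p(s) = det(sI - A) = s^2 + 9s + 20.
Factor s^2 + 9s + 20: two numbers with sum -9 and product 20 are -4 and -5, so s^2 + 9s + 20 = (s + 4)(s + 5).
Hence p(s) = (s + 4) (s + 5), with roots -5, -4.
The eigenvalues -5, -4 are distinct and real, so A is diagonalisable and x(t) = e^{At} x(0) = V diag(e^{λ_i t}) V^{-1} x(0), where the columns of V are the eigenvectors.
λ = -5: A - (-5)I = [[-3, 2], [-6, 4]]. Row 1 gives (-3)·v1 + 2·v2 = 0, so take v_1 = [2, 3]^T.
λ = -4: A - (-4)I = [[-4, 2], [-6, 3]]. Row 1 gives (-4)·v1 + 2·v2 = 0, so take v_2 = [1, 2]^T.
V = [v_1 v_2] = [[2, 1], [3, 2]] has det V = 1, so V^{-1} = adj(V)/det V = [[2, -1], [-3, 2]].
Modal coordinates z(0) = V^{-1} x(0): 2·3 + (-1)·0 = 6; (-3)·3 + 2·0 = -9; so z(0) = [6, -9]^T.
x_2(t) = Σ_i (v_i)_2 · z_i(0) · e^{λ_i t} (row 2 of V times the modal terms).
x_2(0.25) = 3·6·e^{-5·0.25} + 2·(-9)·e^{-4·0.25} = 18·0.286505 + (-18)·0.367879 = -1.4647.

-1.4647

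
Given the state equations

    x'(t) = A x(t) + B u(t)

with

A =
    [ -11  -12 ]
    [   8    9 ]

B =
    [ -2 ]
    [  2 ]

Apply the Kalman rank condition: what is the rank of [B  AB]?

1

AB = [[-2], [2]]
Controllability matrix C = [B  AB] = [[-2, -2], [2, 2]]
Every column of C is a scalar multiple of column 1 = [-2, 2] (multipliers 1, 1), so the columns span a one-dimensional space.
C ≠ 0, hence rank(C) = 1.
rank(C) = 1 < n = 2, so the pair (A, B) is not completely controllable.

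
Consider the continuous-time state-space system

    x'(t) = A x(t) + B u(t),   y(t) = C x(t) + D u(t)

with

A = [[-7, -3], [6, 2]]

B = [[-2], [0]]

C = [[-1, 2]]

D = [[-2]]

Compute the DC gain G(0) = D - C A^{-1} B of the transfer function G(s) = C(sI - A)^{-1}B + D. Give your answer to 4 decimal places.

-9.0000

G(0) = C(-A)^{-1}B + D = -C A^{-1} B + D.
det A = 4, so A^{-1} = (1/4)·adj(A) = [[1/2, 3/4], [-3/2, -7/4]]
A^{-1} B = [-1, 3]^T
C A^{-1} B = 7
G(0) = D - C A^{-1} B = -2 - (7) = -9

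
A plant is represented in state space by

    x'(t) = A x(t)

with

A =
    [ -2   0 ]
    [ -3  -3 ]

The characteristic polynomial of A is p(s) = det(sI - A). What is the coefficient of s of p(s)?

5

For a 2×2 matrix, det(sI - A) = s^2 - (tr A)s + det A.
tr A = -5, det A = 6.
So p(s) = s^2 + 5s + 6.
The coefficient of s is 5.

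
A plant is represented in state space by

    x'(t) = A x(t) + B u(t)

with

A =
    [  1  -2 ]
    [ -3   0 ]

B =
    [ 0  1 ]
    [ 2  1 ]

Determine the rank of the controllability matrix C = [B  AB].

AB = [[-4, -1], [0, -3]]
Controllability matrix C = [B  AB] = [[0, 1, -4, -1], [2, 1, 0, -3]]
Take the 2×2 submatrix of C formed by columns 1, 2: [[0, 1], [2, 1]]. Its determinant is 0·1 - 1·2 = 0 - 2 = -2 ≠ 0.
So rank(C) ≥ 2; since C has 2 rows, rank(C) = 2.
rank(C) = 2 = n, so the pair (A, B) is completely controllable.

2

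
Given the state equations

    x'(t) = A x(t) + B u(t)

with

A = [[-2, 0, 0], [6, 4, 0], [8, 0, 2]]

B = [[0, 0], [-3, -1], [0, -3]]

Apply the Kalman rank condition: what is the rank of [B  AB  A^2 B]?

2

AB = [[0, 0], [-12, -4], [0, -6]]
A^2B = [[0, 0], [-48, -16], [0, -12]]
Controllability matrix C = [B  AB  A^2B] = [[0, 0, 0, 0, 0, 0], [-3, -1, -12, -4, -48, -16], [0, -3, 0, -6, 0, -12]]
Row 1 of C is identically zero, so rank(C) ≤ 2.
The 2×2 minor from rows 2, 3, columns 1, 2 is (-3)·(-3) - (-1)·0 = 9 - 0 = 9 ≠ 0, so rank(C) = 2.
rank(C) = 2 < n = 3, so the pair (A, B) is not completely controllable.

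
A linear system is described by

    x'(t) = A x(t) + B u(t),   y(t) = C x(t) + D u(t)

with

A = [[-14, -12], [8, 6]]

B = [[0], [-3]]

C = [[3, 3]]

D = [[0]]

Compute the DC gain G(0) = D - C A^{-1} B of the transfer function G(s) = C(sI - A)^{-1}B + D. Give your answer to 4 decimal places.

G(0) = C(-A)^{-1}B + D = -C A^{-1} B + D.
det A = 12, so A^{-1} = (1/12)·adj(A) = [[1/2, 1], [-2/3, -7/6]]
A^{-1} B = [-3, 7/2]^T
C A^{-1} B = 3/2
G(0) = D - C A^{-1} B = 0 - (3/2) = -3/2 ≈ -1.5000

-1.5000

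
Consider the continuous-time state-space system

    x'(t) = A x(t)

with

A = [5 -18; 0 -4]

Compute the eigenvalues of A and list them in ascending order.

det(sI - A) = s^2 - (tr A)s + det A, with tr A = 5 + (-4) = 1 and det A = 5·(-4) - (-18)·0 = -20 - 0 = -20.
So p(s) = det(sI - A) = s^2 - s - 20.
Factor s^2 - s - 20: two numbers with sum 1 and product -20 are 5 and -4, so s^2 - s - 20 = (s - 5)(s + 4).
Hence p(s) = (s - 5) (s + 4), with roots -4, 5.
At least one eigenvalue has non-negative real part, so the system is not asymptotically stable.

-4, 5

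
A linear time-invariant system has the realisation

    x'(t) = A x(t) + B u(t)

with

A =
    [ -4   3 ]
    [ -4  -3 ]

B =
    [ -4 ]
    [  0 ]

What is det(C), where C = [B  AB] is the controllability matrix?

AB = [[16], [16]]
Controllability matrix C = [B  AB] = [[-4, 16], [0, 16]]
det(C) = (-4)·16 - 16·0 = -64 - 0 = -64
Since det(C) ≠ 0, rank(C) = 2 and the system is completely controllable.

-64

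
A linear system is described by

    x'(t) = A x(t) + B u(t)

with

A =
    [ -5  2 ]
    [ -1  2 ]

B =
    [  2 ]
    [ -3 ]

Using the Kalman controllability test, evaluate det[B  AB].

-64

AB = [[-16], [-8]]
Controllability matrix C = [B  AB] = [[2, -16], [-3, -8]]
det(C) = 2·(-8) - (-16)·(-3) = -16 - 48 = -64
Since det(C) ≠ 0, rank(C) = 2 and the system is completely controllable.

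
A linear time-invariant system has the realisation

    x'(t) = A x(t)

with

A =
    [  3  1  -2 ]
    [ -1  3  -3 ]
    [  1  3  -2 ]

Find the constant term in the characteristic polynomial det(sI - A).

Expand det(sI - A) for the 3×3 matrix.
p(s) = s^3 - 4s^2 + 9s - 16.
(Check: constant term = det(-A) = (-1)^3 det A = -16; coefficient of s^2 = -tr A = -4.)
The constant term is -16.

-16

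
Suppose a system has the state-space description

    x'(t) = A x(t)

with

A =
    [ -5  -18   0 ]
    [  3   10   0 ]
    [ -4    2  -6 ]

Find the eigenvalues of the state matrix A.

det(sI - A) = s^3 - (tr A)s^2 + (M11 + M22 + M33)s - det A, where Mii is the 2×2 principal minor of A obtained by deleting row i and column i.
tr A = (-5) + 10 + (-6) = -1; M11 = 10·(-6) - 0·2 = -60 - 0 = -60; M22 = (-5)·(-6) - 0·(-4) = 30 - 0 = 30; M33 = (-5)·10 - (-18)·3 = -50 - (-54) = 4; sum of minors = -26.
det A = (-5)·(10·(-6) - 0·2) - (-18)·(3·(-6) - 0·(-4)) + 0·(3·2 - 10·(-4)) = (-5)·(-60) - (-18)·(-18) + 0·46 = -24.
So p(s) = det(sI - A) = s^3 + s^2 - 26s + 24.
Rational-root test: any integer root divides 24. Testing small divisors, s = 1 works: p(1) = 1 + 1 + (-26) + 24 = 0, so (s - 1) is a factor.
Dividing, p(s) = (s - 1)(s^2 + 2s - 24).
Factor s^2 + 2s - 24: two numbers with sum -2 and product -24 are 4 and -6, so s^2 + 2s - 24 = (s - 4)(s + 6).
Hence p(s) = (s - 4) (s - 1) (s + 6), with roots -6, 1, 4.
At least one eigenvalue has non-negative real part, so the system is not asymptotically stable.

-6, 1, 4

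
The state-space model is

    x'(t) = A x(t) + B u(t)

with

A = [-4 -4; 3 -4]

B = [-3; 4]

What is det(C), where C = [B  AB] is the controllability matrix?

91

AB = [[-4], [-25]]
Controllability matrix C = [B  AB] = [[-3, -4], [4, -25]]
det(C) = (-3)·(-25) - (-4)·4 = 75 - (-16) = 91
Since det(C) ≠ 0, rank(C) = 2 and the system is completely controllable.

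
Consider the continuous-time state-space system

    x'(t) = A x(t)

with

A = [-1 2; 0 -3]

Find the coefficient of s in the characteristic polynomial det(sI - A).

For a 2×2 matrix, det(sI - A) = s^2 - (tr A)s + det A.
tr A = -4, det A = 3.
So p(s) = s^2 + 4s + 3.
The coefficient of s is 4.

4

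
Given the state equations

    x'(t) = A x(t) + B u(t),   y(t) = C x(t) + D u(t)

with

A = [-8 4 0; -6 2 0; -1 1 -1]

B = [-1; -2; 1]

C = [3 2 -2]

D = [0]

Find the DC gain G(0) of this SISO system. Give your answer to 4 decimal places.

-5.7500

G(0) = C(-A)^{-1}B + D = -C A^{-1} B + D.
det A = -8, so A^{-1} = (1/-8)·adj(A) = [[1/4, -1/2, 0], [3/4, -1, 0], [1/2, -1/2, -1]]
A^{-1} B = [3/4, 5/4, -1/2]^T
C A^{-1} B = 23/4
G(0) = D - C A^{-1} B = 0 - (23/4) = -23/4 ≈ -5.7500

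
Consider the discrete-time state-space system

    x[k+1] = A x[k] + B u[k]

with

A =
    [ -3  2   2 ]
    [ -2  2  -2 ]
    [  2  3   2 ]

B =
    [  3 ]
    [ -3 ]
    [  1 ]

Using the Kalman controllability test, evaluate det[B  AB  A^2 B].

AB = [[-13], [-14], [-1]]
A^2B = [[9], [0], [-70]]
Controllability matrix C = [B  AB  A^2B] = [[3, -13, 9], [-3, -14, 0], [1, -1, -70]]
Expanding along the first row, det(C) = 3·((-14)·(-70) - 0·(-1)) - (-13)·((-3)·(-70) - 0·1) + 9·((-3)·(-1) - (-14)·1) = 3·980 - (-13)·210 + 9·17 = 5823
Since det(C) ≠ 0, rank(C) = 3 and the system is completely controllable.

5823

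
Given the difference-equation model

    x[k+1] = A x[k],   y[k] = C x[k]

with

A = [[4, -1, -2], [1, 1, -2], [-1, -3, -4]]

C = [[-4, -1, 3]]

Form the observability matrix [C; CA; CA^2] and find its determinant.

-2800

CA = [[-20, -6, -2]]
CA^2 = [[-84, 20, 60]]
Observability matrix O = [C; CA; CA^2] = [[-4, -1, 3], [-20, -6, -2], [-84, 20, 60]]
Expanding along the first row, det(O) = (-4)·((-6)·60 - (-2)·20) - (-1)·((-20)·60 - (-2)·(-84)) + 3·((-20)·20 - (-6)·(-84)) = (-4)·(-320) - (-1)·(-1368) + 3·(-904) = -2800
Since det(O) ≠ 0, rank(O) = 3 and the system is completely observable.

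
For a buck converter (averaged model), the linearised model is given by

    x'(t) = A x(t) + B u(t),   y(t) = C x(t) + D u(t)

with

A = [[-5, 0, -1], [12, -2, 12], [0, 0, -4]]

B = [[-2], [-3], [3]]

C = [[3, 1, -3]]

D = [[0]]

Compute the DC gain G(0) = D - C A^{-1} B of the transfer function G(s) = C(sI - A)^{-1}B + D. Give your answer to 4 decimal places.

G(0) = C(-A)^{-1}B + D = -C A^{-1} B + D.
det A = -40, so A^{-1} = (1/-40)·adj(A) = [[-1/5, 0, 1/20], [-6/5, -1/2, -6/5], [0, 0, -1/4]]
A^{-1} B = [11/20, 3/10, -3/4]^T
C A^{-1} B = 21/5
G(0) = D - C A^{-1} B = 0 - (21/5) = -21/5 ≈ -4.2000

-4.2000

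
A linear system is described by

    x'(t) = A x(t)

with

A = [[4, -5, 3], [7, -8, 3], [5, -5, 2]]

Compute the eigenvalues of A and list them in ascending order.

-3, -1, 2

det(sI - A) = s^3 - (tr A)s^2 + (M11 + M22 + M33)s - det A, where Mii is the 2×2 principal minor of A obtained by deleting row i and column i.
tr A = 4 + (-8) + 2 = -2; M11 = (-8)·2 - 3·(-5) = -16 - (-15) = -1; M22 = 4·2 - 3·5 = 8 - 15 = -7; M33 = 4·(-8) - (-5)·7 = -32 - (-35) = 3; sum of minors = -5.
det A = 4·((-8)·2 - 3·(-5)) - (-5)·(7·2 - 3·5) + 3·(7·(-5) - (-8)·5) = 4·(-1) - (-5)·(-1) + 3·5 = 6.
So p(s) = det(sI - A) = s^3 + 2s^2 - 5s - 6.
Rational-root test: any integer root divides -6. Testing small divisors, s = -1 works: p(-1) = -1 + 2 + 5 + (-6) = 0, so (s + 1) is a factor.
Dividing, p(s) = (s + 1)(s^2 + s - 6).
Factor s^2 + s - 6: two numbers with sum -1 and product -6 are 2 and -3, so s^2 + s - 6 = (s - 2)(s + 3).
Hence p(s) = (s - 2) (s + 1) (s + 3), with roots -3, -1, 2.
At least one eigenvalue has non-negative real part, so the system is not asymptotically stable.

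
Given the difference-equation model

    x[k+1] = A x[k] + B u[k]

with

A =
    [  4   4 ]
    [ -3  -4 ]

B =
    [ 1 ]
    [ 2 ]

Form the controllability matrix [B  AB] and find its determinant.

-35

AB = [[12], [-11]]
Controllability matrix C = [B  AB] = [[1, 12], [2, -11]]
det(C) = 1·(-11) - 12·2 = -11 - 24 = -35
Since det(C) ≠ 0, rank(C) = 2 and the system is completely controllable.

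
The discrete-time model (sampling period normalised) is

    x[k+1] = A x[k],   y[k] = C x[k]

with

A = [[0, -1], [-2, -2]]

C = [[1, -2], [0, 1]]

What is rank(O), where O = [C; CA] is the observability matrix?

CA = [[4, 3], [-2, -2]]
Observability matrix O = [C; CA] = [[1, -2], [0, 1], [4, 3], [-2, -2]]
Take the 2×2 submatrix of O formed by rows 1, 2: [[1, -2], [0, 1]]. Its determinant is 1·1 - (-2)·0 = 1 - 0 = 1 ≠ 0.
So rank(O) ≥ 2; since O has 2 columns, rank(O) = 2.
rank(O) = 2 = n, so the pair (A, C) is completely observable.

2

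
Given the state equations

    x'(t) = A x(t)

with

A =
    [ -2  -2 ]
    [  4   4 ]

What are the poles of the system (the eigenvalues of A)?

0, 2

det(sI - A) = s^2 - (tr A)s + det A, with tr A = (-2) + 4 = 2 and det A = (-2)·4 - (-2)·4 = -8 - (-8) = 0.
So p(s) = det(sI - A) = s^2 - 2s.
Factor s^2 - 2s: two numbers with sum 2 and product 0 are 2 and 0, so s^2 - 2s = s(s - 2).
Hence p(s) = s (s - 2), with roots 0, 2.
At least one eigenvalue has non-negative real part, so the system is not asymptotically stable.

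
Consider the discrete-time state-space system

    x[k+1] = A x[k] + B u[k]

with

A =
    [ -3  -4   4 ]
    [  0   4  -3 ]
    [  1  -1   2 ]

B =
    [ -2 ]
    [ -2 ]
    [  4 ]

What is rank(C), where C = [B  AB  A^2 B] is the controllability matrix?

3

AB = [[30], [-20], [8]]
A^2B = [[22], [-104], [66]]
Controllability matrix C = [B  AB  A^2B] = [[-2, 30, 22], [-2, -20, -104], [4, 8, 66]]
det(C) = (-2)·((-20)·66 - (-104)·8) - 30·((-2)·66 - (-104)·4) + 22·((-2)·8 - (-20)·4) = (-2)·(-488) - 30·284 + 22·64 = -6136 ≠ 0, so rank(C) = 3.
rank(C) = 3 = n, so the pair (A, B) is completely controllable.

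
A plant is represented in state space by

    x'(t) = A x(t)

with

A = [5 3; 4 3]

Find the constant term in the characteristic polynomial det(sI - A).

3

For a 2×2 matrix, det(sI - A) = s^2 - (tr A)s + det A.
tr A = 8, det A = 3.
So p(s) = s^2 - 8s + 3.
The constant term is 3.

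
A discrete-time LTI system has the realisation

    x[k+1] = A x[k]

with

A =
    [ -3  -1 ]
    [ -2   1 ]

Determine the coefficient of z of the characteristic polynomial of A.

2

For a 2×2 matrix, det(zI - A) = z^2 - (tr A)z + det A.
tr A = -2, det A = -5.
So p(z) = z^2 + 2z - 5.
The coefficient of z is 2.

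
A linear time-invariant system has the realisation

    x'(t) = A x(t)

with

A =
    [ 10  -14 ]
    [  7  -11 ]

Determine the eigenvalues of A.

det(sI - A) = s^2 - (tr A)s + det A, with tr A = 10 + (-11) = -1 and det A = 10·(-11) - (-14)·7 = -110 - (-98) = -12.
So p(s) = det(sI - A) = s^2 + s - 12.
Factor s^2 + s - 12: two numbers with sum -1 and product -12 are 3 and -4, so s^2 + s - 12 = (s - 3)(s + 4).
Hence p(s) = (s - 3) (s + 4), with roots -4, 3.
At least one eigenvalue has non-negative real part, so the system is not asymptotically stable.

-4, 3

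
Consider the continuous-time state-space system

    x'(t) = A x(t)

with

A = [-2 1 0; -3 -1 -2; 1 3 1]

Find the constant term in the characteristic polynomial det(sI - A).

9

Expand det(sI - A) for the 3×3 matrix.
p(s) = s^3 + 2s^2 + 8s + 9.
(Check: constant term = det(-A) = (-1)^3 det A = 9; coefficient of s^2 = -tr A = 2.)
The constant term is 9.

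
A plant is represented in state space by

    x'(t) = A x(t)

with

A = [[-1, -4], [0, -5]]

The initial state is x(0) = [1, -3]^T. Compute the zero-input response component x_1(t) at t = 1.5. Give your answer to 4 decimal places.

0.8909

det(sI - A) = s^2 - (tr A)s + det A, with tr A = (-1) + (-5) = -6 and det A = (-1)·(-5) - (-4)·0 = 5 - 0 = 5.
So p(s) = det(sI - A) = s^2 + 6s + 5.
Factor s^2 + 6s + 5: two numbers with sum -6 and product 5 are -1 and -5, so s^2 + 6s + 5 = (s + 1)(s + 5).
Hence p(s) = (s + 1) (s + 5), with roots -5, -1.
The eigenvalues -5, -1 are distinct and real, so A is diagonalisable and x(t) = e^{At} x(0) = V diag(e^{λ_i t}) V^{-1} x(0), where the columns of V are the eigenvectors.
λ = -5: A - (-5)I = [[4, -4], [0, 0]]. Row 1 gives 4·v1 + (-4)·v2 = 0, so take v_1 = [1, 1]^T.
λ = -1: A - (-1)I = [[0, -4], [0, -4]]. Row 1 gives 0·v1 + (-4)·v2 = 0, so take v_2 = [1, 0]^T.
V = [v_1 v_2] = [[1, 1], [1, 0]] has det V = -1, so V^{-1} = adj(V)/det V = [[0, 1], [1, -1]].
Modal coordinates z(0) = V^{-1} x(0): 0·1 + 1·(-3) = -3; 1·1 + (-1)·(-3) = 4; so z(0) = [-3, 4]^T.
x_1(t) = Σ_i (v_i)_1 · z_i(0) · e^{λ_i t} (row 1 of V times the modal terms).
x_1(1.5) = 1·(-3)·e^{-5·1.5} + 1·4·e^{-1·1.5} = (-3)·0.000553 + 4·0.223130 = 0.8909.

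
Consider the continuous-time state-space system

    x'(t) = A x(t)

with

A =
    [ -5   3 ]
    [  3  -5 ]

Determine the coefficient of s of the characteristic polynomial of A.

10

For a 2×2 matrix, det(sI - A) = s^2 - (tr A)s + det A.
tr A = -10, det A = 16.
So p(s) = s^2 + 10s + 16.
The coefficient of s is 10.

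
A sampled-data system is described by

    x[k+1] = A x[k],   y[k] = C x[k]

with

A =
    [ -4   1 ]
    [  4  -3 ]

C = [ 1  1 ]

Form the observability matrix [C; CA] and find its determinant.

-2

CA = [[0, -2]]
Observability matrix O = [C; CA] = [[1, 1], [0, -2]]
det(O) = 1·(-2) - 1·0 = -2 - 0 = -2
Since det(O) ≠ 0, rank(O) = 2 and the system is completely observable.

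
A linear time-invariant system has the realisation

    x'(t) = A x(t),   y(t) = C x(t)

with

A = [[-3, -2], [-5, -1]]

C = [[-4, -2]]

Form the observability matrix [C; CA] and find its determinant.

CA = [[22, 10]]
Observability matrix O = [C; CA] = [[-4, -2], [22, 10]]
det(O) = (-4)·10 - (-2)·22 = -40 - (-44) = 4
Since det(O) ≠ 0, rank(O) = 2 and the system is completely observable.

4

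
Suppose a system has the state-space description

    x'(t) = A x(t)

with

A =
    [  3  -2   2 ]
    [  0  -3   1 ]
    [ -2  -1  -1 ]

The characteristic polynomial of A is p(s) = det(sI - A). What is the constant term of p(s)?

Expand det(sI - A) for the 3×3 matrix.
p(s) = s^3 + s^2 - 4s - 4.
(Check: constant term = det(-A) = (-1)^3 det A = -4; coefficient of s^2 = -tr A = 1.)
The constant term is -4.

-4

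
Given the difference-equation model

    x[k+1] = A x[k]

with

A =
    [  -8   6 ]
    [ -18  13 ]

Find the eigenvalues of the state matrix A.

det(zI - A) = z^2 - (tr A)z + det A, with tr A = (-8) + 13 = 5 and det A = (-8)·13 - 6·(-18) = -104 - (-108) = 4.
So p(z) = det(zI - A) = z^2 - 5z + 4.
Factor z^2 - 5z + 4: two numbers with sum 5 and product 4 are 4 and 1, so z^2 - 5z + 4 = (z - 4)(z - 1).
Hence p(z) = (z - 4) (z - 1), with roots 1, 4.

1, 4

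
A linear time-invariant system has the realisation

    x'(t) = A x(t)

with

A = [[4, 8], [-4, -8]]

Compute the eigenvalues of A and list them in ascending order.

det(sI - A) = s^2 - (tr A)s + det A, with tr A = 4 + (-8) = -4 and det A = 4·(-8) - 8·(-4) = -32 - (-32) = 0.
So p(s) = det(sI - A) = s^2 + 4s.
Factor s^2 + 4s: two numbers with sum -4 and product 0 are 0 and -4, so s^2 + 4s = s(s + 4).
Hence p(s) = s (s + 4), with roots -4, 0.
At least one eigenvalue has non-negative real part, so the system is not asymptotically stable.

-4, 0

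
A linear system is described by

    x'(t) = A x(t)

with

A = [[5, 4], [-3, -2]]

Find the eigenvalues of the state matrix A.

1, 2

det(sI - A) = s^2 - (tr A)s + det A, with tr A = 5 + (-2) = 3 and det A = 5·(-2) - 4·(-3) = -10 - (-12) = 2.
So p(s) = det(sI - A) = s^2 - 3s + 2.
Factor s^2 - 3s + 2: two numbers with sum 3 and product 2 are 2 and 1, so s^2 - 3s + 2 = (s - 2)(s - 1).
Hence p(s) = (s - 2) (s - 1), with roots 1, 2.
At least one eigenvalue has non-negative real part, so the system is not asymptotically stable.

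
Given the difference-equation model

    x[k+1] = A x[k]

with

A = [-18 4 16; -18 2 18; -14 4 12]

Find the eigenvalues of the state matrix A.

det(zI - A) = z^3 - (tr A)z^2 + (M11 + M22 + M33)z - det A, where Mii is the 2×2 principal minor of A obtained by deleting row i and column i.
tr A = (-18) + 2 + 12 = -4; M11 = 2·12 - 18·4 = 24 - 72 = -48; M22 = (-18)·12 - 16·(-14) = -216 - (-224) = 8; M33 = (-18)·2 - 4·(-18) = -36 - (-72) = 36; sum of minors = -4.
det A = (-18)·(2·12 - 18·4) - 4·((-18)·12 - 18·(-14)) + 16·((-18)·4 - 2·(-14)) = (-18)·(-48) - 4·36 + 16·(-44) = 16.
So p(z) = det(zI - A) = z^3 + 4z^2 - 4z - 16.
Rational-root test: any integer root divides -16. Testing small divisors, z = -2 works: p(-2) = -8 + 16 + 8 + (-16) = 0, so (z + 2) is a factor.
Dividing, p(z) = (z + 2)(z^2 + 2z - 8).
Factor z^2 + 2z - 8: two numbers with sum -2 and product -8 are 2 and -4, so z^2 + 2z - 8 = (z - 2)(z + 4).
Hence p(z) = (z - 2) (z + 2) (z + 4), with roots -4, -2, 2.

-4, -2, 2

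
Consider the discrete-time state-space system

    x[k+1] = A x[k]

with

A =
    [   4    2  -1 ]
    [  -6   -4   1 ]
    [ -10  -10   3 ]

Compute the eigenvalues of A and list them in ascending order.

-2, 2, 3

det(zI - A) = z^3 - (tr A)z^2 + (M11 + M22 + M33)z - det A, where Mii is the 2×2 principal minor of A obtained by deleting row i and column i.
tr A = 4 + (-4) + 3 = 3; M11 = (-4)·3 - 1·(-10) = -12 - (-10) = -2; M22 = 4·3 - (-1)·(-10) = 12 - 10 = 2; M33 = 4·(-4) - 2·(-6) = -16 - (-12) = -4; sum of minors = -4.
det A = 4·((-4)·3 - 1·(-10)) - 2·((-6)·3 - 1·(-10)) + (-1)·((-6)·(-10) - (-4)·(-10)) = 4·(-2) - 2·(-8) + (-1)·20 = -12.
So p(z) = det(zI - A) = z^3 - 3z^2 - 4z + 12.
Rational-root test: any integer root divides 12. Testing small divisors, z = -2 works: p(-2) = -8 + (-12) + 8 + 12 = 0, so (z + 2) is a factor.
Dividing, p(z) = (z + 2)(z^2 - 5z + 6).
Factor z^2 - 5z + 6: two numbers with sum 5 and product 6 are 3 and 2, so z^2 - 5z + 6 = (z - 3)(z - 2).
Hence p(z) = (z - 3) (z - 2) (z + 2), with roots -2, 2, 3.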